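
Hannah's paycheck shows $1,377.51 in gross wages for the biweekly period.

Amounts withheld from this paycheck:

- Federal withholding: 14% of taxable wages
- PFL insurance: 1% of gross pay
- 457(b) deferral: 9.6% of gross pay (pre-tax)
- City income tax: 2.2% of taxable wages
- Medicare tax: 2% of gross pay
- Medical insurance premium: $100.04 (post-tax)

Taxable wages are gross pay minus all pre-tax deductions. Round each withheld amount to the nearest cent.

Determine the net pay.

457(b) deferral: $1,377.51 × 0.096 = $132.24
Taxable wages = $1,377.51 − $132.24 = $1,245.27
Federal withholding: $1,245.27 × 0.14 = $174.34
City income tax: $1,245.27 × 0.022 = $27.40
PFL insurance: $1,377.51 × 0.01 = $13.78
Medicare tax: $1,377.51 × 0.02 = $27.55
Medical insurance premium: $100.04
Total deductions = $132.24 + $174.34 + $27.40 + $13.78 + $27.55 + $100.04 = $475.35
Net pay = $1,377.51 − $475.35 = $902.16

$902.16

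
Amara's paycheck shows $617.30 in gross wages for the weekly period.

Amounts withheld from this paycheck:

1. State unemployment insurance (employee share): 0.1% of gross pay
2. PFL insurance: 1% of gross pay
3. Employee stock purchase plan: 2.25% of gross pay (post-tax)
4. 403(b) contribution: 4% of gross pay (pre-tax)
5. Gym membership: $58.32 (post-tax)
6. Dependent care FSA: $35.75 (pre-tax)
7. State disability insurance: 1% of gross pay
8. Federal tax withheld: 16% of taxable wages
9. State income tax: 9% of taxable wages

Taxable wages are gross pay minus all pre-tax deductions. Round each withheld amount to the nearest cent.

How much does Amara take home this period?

$332.47

Dependent care FSA: $35.75
403(b) contribution: $617.30 × 0.04 = $24.69
Pre-tax total = $35.75 + $24.69 = $60.44
Taxable wages = $617.30 − $60.44 = $556.86
Federal tax withheld: $556.86 × 0.16 = $89.10
State income tax: $556.86 × 0.09 = $50.12
State unemployment insurance (employee share): $617.30 × 0.001 = $0.62
State disability insurance: $617.30 × 0.01 = $6.17
PFL insurance: $617.30 × 0.01 = $6.17
Employee stock purchase plan: $617.30 × 0.0225 = $13.89
Gym membership: $58.32
Total deductions = $35.75 + $24.69 + $89.10 + $50.12 + $0.62 + $6.17 + $6.17 + $13.89 + $58.32 = $284.83
Net pay = $617.30 − $284.83 = $332.47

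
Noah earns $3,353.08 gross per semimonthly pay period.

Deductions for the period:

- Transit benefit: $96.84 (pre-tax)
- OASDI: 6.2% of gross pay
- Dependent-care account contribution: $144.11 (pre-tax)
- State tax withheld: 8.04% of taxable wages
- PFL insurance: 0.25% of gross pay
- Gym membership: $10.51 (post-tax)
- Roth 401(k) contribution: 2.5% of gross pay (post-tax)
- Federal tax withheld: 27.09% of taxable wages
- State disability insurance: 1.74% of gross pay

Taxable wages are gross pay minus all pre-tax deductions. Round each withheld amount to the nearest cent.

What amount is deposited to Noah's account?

Transit benefit: $96.84
Dependent-care account contribution: $144.11
Pre-tax total = $96.84 + $144.11 = $240.95
Taxable wages = $3,353.08 − $240.95 = $3,112.13
Federal tax withheld: $3,112.13 × 0.2709 = $843.08
State tax withheld: $3,112.13 × 0.0804 = $250.22
PFL insurance: $3,353.08 × 0.0025 = $8.38
OASDI: $3,353.08 × 0.062 = $207.89
State disability insurance: $3,353.08 × 0.0174 = $58.34
Gym membership: $10.51
Roth 401(k) contribution: $3,353.08 × 0.025 = $83.83
Total deductions = $96.84 + $144.11 + $843.08 + $250.22 + $8.38 + $207.89 + $58.34 + $10.51 + $83.83 = $1,703.20
Net pay = $3,353.08 − $1,703.20 = $1,649.88

$1,649.88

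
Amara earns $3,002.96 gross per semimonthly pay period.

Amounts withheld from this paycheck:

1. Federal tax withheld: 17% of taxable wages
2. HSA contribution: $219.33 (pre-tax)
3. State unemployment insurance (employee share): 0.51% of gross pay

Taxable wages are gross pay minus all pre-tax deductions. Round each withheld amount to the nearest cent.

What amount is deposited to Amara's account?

HSA contribution: $219.33
Taxable wages = $3,002.96 − $219.33 = $2,783.63
Federal tax withheld: $2,783.63 × 0.17 = $473.22
State unemployment insurance (employee share): $3,002.96 × 0.0051 = $15.32
Total deductions = $219.33 + $473.22 + $15.32 = $707.87
Net pay = $3,002.96 − $707.87 = $2,295.09

$2,295.09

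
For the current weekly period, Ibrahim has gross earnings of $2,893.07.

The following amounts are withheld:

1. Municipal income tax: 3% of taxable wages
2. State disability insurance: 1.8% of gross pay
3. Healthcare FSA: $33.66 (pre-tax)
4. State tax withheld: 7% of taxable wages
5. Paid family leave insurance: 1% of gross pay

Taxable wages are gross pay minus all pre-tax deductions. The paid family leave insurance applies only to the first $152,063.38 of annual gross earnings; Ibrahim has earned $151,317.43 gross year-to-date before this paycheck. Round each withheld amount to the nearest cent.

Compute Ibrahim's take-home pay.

Healthcare FSA: $33.66
Taxable wages = $2,893.07 − $33.66 = $2,859.41
State tax withheld: $2,859.41 × 0.07 = $200.16
Municipal income tax: $2,859.41 × 0.03 = $85.78
Paid family leave insurance: only $152,063.38 − $151,317.43 = $745.95 of this check is subject → $745.95 × 0.01 = $7.46
State disability insurance: $2,893.07 × 0.018 = $52.08
Total deductions = $33.66 + $200.16 + $85.78 + $7.46 + $52.08 = $379.14
Net pay = $2,893.07 − $379.14 = $2,513.93

$2,513.93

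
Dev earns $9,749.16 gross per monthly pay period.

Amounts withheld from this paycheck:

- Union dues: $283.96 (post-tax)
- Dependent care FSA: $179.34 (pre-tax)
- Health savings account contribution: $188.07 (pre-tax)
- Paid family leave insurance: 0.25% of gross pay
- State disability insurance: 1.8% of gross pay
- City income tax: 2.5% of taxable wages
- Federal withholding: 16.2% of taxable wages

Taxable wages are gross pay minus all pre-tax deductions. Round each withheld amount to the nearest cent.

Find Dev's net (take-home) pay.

Dependent care FSA: $179.34
Health savings account contribution: $188.07
Pre-tax total = $179.34 + $188.07 = $367.41
Taxable wages = $9,749.16 − $367.41 = $9,381.75
City income tax: $9,381.75 × 0.025 = $234.54
Federal withholding: $9,381.75 × 0.162 = $1,519.84
Paid family leave insurance: $9,749.16 × 0.0025 = $24.37
State disability insurance: $9,749.16 × 0.018 = $175.48
Union dues: $283.96
Total deductions = $179.34 + $188.07 + $234.54 + $1,519.84 + $24.37 + $175.48 + $283.96 = $2,605.60
Net pay = $9,749.16 − $2,605.60 = $7,143.56

$7,143.56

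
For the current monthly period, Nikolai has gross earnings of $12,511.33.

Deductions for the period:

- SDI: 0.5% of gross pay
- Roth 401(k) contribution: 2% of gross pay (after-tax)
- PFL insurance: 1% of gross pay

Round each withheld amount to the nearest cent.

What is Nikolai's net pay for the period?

$12,073.43

PFL insurance: $12,511.33 × 0.01 = $125.11
SDI: $12,511.33 × 0.005 = $62.56
Roth 401(k) contribution: $12,511.33 × 0.02 = $250.23
Total deductions = $125.11 + $62.56 + $250.23 = $437.90
Net pay = $12,511.33 − $437.90 = $12,073.43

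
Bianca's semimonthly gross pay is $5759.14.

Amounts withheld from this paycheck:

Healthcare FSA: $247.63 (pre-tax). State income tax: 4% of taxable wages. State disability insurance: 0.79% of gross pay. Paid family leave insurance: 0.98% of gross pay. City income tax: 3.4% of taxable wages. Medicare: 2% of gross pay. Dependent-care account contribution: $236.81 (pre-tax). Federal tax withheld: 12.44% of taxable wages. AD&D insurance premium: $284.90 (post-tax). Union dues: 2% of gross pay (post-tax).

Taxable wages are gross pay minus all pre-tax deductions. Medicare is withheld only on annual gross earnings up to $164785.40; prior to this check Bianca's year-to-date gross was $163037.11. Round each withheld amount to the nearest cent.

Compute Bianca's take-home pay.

$3691.21

Healthcare FSA: $247.63
Dependent-care account contribution: $236.81
Pre-tax total = $247.63 + $236.81 = $484.44
Taxable wages = $5759.14 − $484.44 = $5274.70
Federal tax withheld: $5274.70 × 0.1244 = $656.17
City income tax: $5274.70 × 0.034 = $179.34
State income tax: $5274.70 × 0.04 = $210.99
State disability insurance: $5759.14 × 0.0079 = $45.50
Paid family leave insurance: $5759.14 × 0.0098 = $56.44
Medicare: only $164785.40 − $163037.11 = $1748.29 of this check is subject → $1748.29 × 0.02 = $34.97
AD&D insurance premium: $284.90
Union dues: $5759.14 × 0.02 = $115.18
Total deductions = $247.63 + $236.81 + $656.17 + $179.34 + $210.99 + $45.50 + $56.44 + $34.97 + $284.90 + $115.18 = $2067.93
Net pay = $5759.14 − $2067.93 = $3691.21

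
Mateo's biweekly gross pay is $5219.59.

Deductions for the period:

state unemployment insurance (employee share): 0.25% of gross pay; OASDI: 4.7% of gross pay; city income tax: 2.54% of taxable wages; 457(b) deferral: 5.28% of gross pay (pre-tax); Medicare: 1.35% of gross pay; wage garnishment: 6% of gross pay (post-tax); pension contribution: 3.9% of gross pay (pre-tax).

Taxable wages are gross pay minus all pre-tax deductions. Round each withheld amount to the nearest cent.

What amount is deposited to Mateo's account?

457(b) deferral: $5219.59 × 0.0528 = $275.59
Pension contribution: $5219.59 × 0.039 = $203.56
Pre-tax total = $275.59 + $203.56 = $479.15
Taxable wages = $5219.59 − $479.15 = $4740.44
City income tax: $4740.44 × 0.0254 = $120.41
Medicare: $5219.59 × 0.0135 = $70.46
OASDI: $5219.59 × 0.047 = $245.32
State unemployment insurance (employee share): $5219.59 × 0.0025 = $13.05
Wage garnishment: $5219.59 × 0.06 = $313.18
Total deductions = $275.59 + $203.56 + $120.41 + $70.46 + $245.32 + $13.05 + $313.18 = $1241.57
Net pay = $5219.59 − $1241.57 = $3978.02

$3978.02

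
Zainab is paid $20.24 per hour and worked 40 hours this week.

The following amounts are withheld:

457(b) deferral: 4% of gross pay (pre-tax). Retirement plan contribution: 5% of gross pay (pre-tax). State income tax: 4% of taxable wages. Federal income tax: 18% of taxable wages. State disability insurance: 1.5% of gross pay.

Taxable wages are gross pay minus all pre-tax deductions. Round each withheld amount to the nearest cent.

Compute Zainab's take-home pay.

$562.52

Gross pay: 40 × $20.24 = $809.60
457(b) deferral: $809.60 × 0.04 = $32.38
Retirement plan contribution: $809.60 × 0.05 = $40.48
Pre-tax total = $32.38 + $40.48 = $72.86
Taxable wages = $809.60 − $72.86 = $736.74
State income tax: $736.74 × 0.04 = $29.47
Federal income tax: $736.74 × 0.18 = $132.61
State disability insurance: $809.60 × 0.015 = $12.14
Total deductions = $32.38 + $40.48 + $29.47 + $132.61 + $12.14 = $247.08
Net pay = $809.60 − $247.08 = $562.52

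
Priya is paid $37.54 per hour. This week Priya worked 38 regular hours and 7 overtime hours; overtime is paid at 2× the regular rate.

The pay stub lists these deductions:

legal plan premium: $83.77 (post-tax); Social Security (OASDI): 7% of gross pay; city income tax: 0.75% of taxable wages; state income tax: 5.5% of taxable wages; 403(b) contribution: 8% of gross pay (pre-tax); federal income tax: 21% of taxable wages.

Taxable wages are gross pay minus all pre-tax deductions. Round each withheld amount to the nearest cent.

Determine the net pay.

$1,086.10

Regular pay: 38 × $37.54 = $1,426.52
Overtime pay: 7 × $37.54 × 2 = $525.56
Gross pay = $1,426.52 + $525.56 = $1,952.08
403(b) contribution: $1,952.08 × 0.08 = $156.17
Taxable wages = $1,952.08 − $156.17 = $1,795.91
Federal income tax: $1,795.91 × 0.21 = $377.14
State income tax: $1,795.91 × 0.055 = $98.78
City income tax: $1,795.91 × 0.0075 = $13.47
Social Security (OASDI): $1,952.08 × 0.07 = $136.65
Legal plan premium: $83.77
Total deductions = $156.17 + $377.14 + $98.78 + $13.47 + $136.65 + $83.77 = $865.98
Net pay = $1,952.08 − $865.98 = $1,086.10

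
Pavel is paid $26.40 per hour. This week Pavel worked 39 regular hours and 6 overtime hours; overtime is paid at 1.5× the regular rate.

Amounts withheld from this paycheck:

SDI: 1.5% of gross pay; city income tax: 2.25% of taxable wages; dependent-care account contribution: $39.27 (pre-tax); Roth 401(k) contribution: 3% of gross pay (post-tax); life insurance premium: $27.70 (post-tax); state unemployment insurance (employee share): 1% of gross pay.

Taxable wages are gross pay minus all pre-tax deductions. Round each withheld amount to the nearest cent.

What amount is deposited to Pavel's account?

$1102.90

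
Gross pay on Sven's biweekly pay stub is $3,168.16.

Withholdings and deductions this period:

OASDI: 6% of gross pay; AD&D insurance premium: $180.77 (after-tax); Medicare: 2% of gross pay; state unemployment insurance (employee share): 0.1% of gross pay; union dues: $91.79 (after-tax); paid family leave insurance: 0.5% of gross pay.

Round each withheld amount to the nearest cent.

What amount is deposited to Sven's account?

$2,623.14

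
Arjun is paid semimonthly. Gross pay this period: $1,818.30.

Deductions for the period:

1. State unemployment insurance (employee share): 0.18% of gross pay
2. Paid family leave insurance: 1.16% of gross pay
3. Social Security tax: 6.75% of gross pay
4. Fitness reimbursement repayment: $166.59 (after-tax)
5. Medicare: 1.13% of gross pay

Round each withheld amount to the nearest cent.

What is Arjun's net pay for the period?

$1,484.06

Paid family leave insurance: $1,818.30 × 0.0116 = $21.09
State unemployment insurance (employee share): $1,818.30 × 0.0018 = $3.27
Medicare: $1,818.30 × 0.0113 = $20.55
Social Security tax: $1,818.30 × 0.0675 = $122.74
Fitness reimbursement repayment: $166.59
Total deductions = $21.09 + $3.27 + $20.55 + $122.74 + $166.59 = $334.24
Net pay = $1,818.30 − $334.24 = $1,484.06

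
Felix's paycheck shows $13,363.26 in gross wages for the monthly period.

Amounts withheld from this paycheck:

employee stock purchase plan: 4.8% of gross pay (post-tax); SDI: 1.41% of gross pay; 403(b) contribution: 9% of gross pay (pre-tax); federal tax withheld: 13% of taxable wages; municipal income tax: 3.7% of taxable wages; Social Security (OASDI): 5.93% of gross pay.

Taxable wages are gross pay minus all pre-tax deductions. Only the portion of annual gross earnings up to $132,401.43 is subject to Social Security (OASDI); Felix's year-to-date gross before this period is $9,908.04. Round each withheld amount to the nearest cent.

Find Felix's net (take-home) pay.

403(b) contribution: $13,363.26 × 0.09 = $1,202.69
Taxable wages = $13,363.26 − $1,202.69 = $12,160.57
Municipal income tax: $12,160.57 × 0.037 = $449.94
Federal tax withheld: $12,160.57 × 0.13 = $1,580.87
Social Security (OASDI): cap not yet reached, full $13,363.26 is subject → $13,363.26 × 0.0593 = $792.44
SDI: $13,363.26 × 0.0141 = $188.42
Employee stock purchase plan: $13,363.26 × 0.048 = $641.44
Total deductions = $1,202.69 + $449.94 + $1,580.87 + $792.44 + $188.42 + $641.44 = $4,855.80
Net pay = $13,363.26 − $4,855.80 = $8,507.46

$8,507.46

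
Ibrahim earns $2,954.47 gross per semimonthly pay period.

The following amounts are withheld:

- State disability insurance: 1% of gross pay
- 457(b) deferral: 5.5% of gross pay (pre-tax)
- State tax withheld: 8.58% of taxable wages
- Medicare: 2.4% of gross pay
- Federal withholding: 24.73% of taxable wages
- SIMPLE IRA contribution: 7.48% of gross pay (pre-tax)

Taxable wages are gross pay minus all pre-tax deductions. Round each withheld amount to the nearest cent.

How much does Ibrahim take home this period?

457(b) deferral: $2,954.47 × 0.055 = $162.50
SIMPLE IRA contribution: $2,954.47 × 0.0748 = $220.99
Pre-tax total = $162.50 + $220.99 = $383.49
Taxable wages = $2,954.47 − $383.49 = $2,570.98
State tax withheld: $2,570.98 × 0.0858 = $220.59
Federal withholding: $2,570.98 × 0.2473 = $635.80
Medicare: $2,954.47 × 0.024 = $70.91
State disability insurance: $2,954.47 × 0.01 = $29.54
Total deductions = $162.50 + $220.99 + $220.59 + $635.80 + $70.91 + $29.54 = $1,340.33
Net pay = $2,954.47 − $1,340.33 = $1,614.14

$1,614.14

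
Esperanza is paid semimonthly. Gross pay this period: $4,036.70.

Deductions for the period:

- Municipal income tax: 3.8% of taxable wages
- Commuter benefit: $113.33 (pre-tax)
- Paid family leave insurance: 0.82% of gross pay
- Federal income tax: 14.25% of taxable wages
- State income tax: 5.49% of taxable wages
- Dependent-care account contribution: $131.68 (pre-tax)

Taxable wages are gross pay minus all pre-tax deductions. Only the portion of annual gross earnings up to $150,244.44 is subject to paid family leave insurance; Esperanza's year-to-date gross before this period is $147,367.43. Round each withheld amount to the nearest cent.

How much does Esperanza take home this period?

$2,875.54

Dependent-care account contribution: $131.68
Commuter benefit: $113.33
Pre-tax total = $131.68 + $113.33 = $245.01
Taxable wages = $4,036.70 − $245.01 = $3,791.69
State income tax: $3,791.69 × 0.0549 = $208.16
Federal income tax: $3,791.69 × 0.1425 = $540.32
Municipal income tax: $3,791.69 × 0.038 = $144.08
Paid family leave insurance: only $150,244.44 − $147,367.43 = $2,877.01 of this check is subject → $2,877.01 × 0.0082 = $23.59
Total deductions = $131.68 + $113.33 + $208.16 + $540.32 + $144.08 + $23.59 = $1,161.16
Net pay = $4,036.70 − $1,161.16 = $2,875.54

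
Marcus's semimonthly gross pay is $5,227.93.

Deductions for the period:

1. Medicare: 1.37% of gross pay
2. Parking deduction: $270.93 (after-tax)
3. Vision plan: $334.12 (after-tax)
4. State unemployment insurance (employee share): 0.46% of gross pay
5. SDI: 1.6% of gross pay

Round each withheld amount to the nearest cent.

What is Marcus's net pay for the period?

$4,443.56

SDI: $5,227.93 × 0.016 = $83.65
Medicare: $5,227.93 × 0.0137 = $71.62
State unemployment insurance (employee share): $5,227.93 × 0.0046 = $24.05
Vision plan: $334.12
Parking deduction: $270.93
Total deductions = $83.65 + $71.62 + $24.05 + $334.12 + $270.93 = $784.37
Net pay = $5,227.93 − $784.37 = $4,443.56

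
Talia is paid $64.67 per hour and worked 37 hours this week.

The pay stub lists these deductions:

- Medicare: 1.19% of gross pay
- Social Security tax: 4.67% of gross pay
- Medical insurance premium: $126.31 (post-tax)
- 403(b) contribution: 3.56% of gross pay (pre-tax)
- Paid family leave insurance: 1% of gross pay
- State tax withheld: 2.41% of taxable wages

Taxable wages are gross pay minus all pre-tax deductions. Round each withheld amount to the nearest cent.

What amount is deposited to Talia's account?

$1,961.55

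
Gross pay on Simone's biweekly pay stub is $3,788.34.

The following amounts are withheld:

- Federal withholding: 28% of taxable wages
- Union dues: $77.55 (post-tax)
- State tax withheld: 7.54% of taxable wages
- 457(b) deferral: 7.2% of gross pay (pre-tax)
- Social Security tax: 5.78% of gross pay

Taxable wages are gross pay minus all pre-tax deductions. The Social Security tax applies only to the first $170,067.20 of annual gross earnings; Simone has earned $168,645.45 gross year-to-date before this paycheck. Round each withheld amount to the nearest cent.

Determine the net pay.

$2,106.42

457(b) deferral: $3,788.34 × 0.072 = $272.76
Taxable wages = $3,788.34 − $272.76 = $3,515.58
State tax withheld: $3,515.58 × 0.0754 = $265.07
Federal withholding: $3,515.58 × 0.28 = $984.36
Social Security tax: only $170,067.20 − $168,645.45 = $1,421.75 of this check is subject → $1,421.75 × 0.0578 = $82.18
Union dues: $77.55
Total deductions = $272.76 + $265.07 + $984.36 + $82.18 + $77.55 = $1,681.92
Net pay = $3,788.34 − $1,681.92 = $2,106.42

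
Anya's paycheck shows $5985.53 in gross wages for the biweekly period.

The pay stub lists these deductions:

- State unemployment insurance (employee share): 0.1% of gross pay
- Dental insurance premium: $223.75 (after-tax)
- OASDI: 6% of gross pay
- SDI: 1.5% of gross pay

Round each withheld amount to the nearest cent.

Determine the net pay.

$5306.88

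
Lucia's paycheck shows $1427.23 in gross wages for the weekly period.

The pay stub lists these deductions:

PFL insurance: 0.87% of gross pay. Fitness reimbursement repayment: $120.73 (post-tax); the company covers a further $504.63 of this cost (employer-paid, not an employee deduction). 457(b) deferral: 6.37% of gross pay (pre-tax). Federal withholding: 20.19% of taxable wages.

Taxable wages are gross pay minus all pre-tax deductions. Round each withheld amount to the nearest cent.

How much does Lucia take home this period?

457(b) deferral: $1427.23 × 0.0637 = $90.91
Taxable wages = $1427.23 − $90.91 = $1336.32
Federal withholding: $1336.32 × 0.2019 = $269.80
PFL insurance: $1427.23 × 0.0087 = $12.42
Fitness reimbursement repayment: $120.73
(Employer's $504.63 toward fitness reimbursement repayment is not withheld from the employee.)
Total deductions = $90.91 + $269.80 + $12.42 + $120.73 = $493.86
Net pay = $1427.23 − $493.86 = $933.37

$933.37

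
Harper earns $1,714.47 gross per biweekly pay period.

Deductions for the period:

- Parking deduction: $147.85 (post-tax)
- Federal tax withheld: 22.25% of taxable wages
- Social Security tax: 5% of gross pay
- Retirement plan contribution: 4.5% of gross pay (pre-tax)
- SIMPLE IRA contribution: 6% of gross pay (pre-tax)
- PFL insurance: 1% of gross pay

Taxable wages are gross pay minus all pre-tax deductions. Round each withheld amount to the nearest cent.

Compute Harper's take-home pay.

$942.32

SIMPLE IRA contribution: $1,714.47 × 0.06 = $102.87
Retirement plan contribution: $1,714.47 × 0.045 = $77.15
Pre-tax total = $102.87 + $77.15 = $180.02
Taxable wages = $1,714.47 − $180.02 = $1,534.45
Federal tax withheld: $1,534.45 × 0.2225 = $341.42
Social Security tax: $1,714.47 × 0.05 = $85.72
PFL insurance: $1,714.47 × 0.01 = $17.14
Parking deduction: $147.85
Total deductions = $102.87 + $77.15 + $341.42 + $85.72 + $17.14 + $147.85 = $772.15
Net pay = $1,714.47 − $772.15 = $942.32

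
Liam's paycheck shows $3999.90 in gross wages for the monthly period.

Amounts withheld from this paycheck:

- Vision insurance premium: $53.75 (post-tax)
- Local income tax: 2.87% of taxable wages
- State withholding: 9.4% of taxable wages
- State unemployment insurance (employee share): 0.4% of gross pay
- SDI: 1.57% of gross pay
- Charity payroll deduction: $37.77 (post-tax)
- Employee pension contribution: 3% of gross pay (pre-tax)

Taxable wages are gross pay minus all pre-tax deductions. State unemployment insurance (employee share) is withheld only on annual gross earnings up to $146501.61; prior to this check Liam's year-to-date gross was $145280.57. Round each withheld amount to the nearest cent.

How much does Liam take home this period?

Employee pension contribution: $3999.90 × 0.03 = $120.00
Taxable wages = $3999.90 − $120.00 = $3879.90
Local income tax: $3879.90 × 0.0287 = $111.35
State withholding: $3879.90 × 0.094 = $364.71
SDI: $3999.90 × 0.0157 = $62.80
State unemployment insurance (employee share): only $146501.61 − $145280.57 = $1221.04 of this check is subject → $1221.04 × 0.004 = $4.88
Vision insurance premium: $53.75
Charity payroll deduction: $37.77
Total deductions = $120.00 + $111.35 + $364.71 + $62.80 + $4.88 + $53.75 + $37.77 = $755.26
Net pay = $3999.90 − $755.26 = $3244.64

$3244.64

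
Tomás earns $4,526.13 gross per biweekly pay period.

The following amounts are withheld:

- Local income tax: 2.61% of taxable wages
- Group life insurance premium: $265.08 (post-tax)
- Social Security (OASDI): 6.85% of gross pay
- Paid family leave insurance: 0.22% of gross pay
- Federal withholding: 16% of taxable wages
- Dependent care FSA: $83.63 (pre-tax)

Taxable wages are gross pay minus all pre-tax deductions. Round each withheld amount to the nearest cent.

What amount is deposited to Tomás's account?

Dependent care FSA: $83.63
Taxable wages = $4,526.13 − $83.63 = $4,442.50
Federal withholding: $4,442.50 × 0.16 = $710.80
Local income tax: $4,442.50 × 0.0261 = $115.95
Paid family leave insurance: $4,526.13 × 0.0022 = $9.96
Social Security (OASDI): $4,526.13 × 0.0685 = $310.04
Group life insurance premium: $265.08
Total deductions = $83.63 + $710.80 + $115.95 + $9.96 + $310.04 + $265.08 = $1,495.46
Net pay = $4,526.13 − $1,495.46 = $3,030.67

$3,030.67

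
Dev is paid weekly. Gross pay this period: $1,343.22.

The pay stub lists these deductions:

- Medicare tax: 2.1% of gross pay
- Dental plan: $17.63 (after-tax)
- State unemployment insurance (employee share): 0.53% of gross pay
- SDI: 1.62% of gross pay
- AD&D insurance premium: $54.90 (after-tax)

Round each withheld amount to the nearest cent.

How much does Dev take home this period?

SDI: $1,343.22 × 0.0162 = $21.76
State unemployment insurance (employee share): $1,343.22 × 0.0053 = $7.12
Medicare tax: $1,343.22 × 0.021 = $28.21
Dental plan: $17.63
AD&D insurance premium: $54.90
Total deductions = $21.76 + $7.12 + $28.21 + $17.63 + $54.90 = $129.62
Net pay = $1,343.22 − $129.62 = $1,213.60

$1,213.60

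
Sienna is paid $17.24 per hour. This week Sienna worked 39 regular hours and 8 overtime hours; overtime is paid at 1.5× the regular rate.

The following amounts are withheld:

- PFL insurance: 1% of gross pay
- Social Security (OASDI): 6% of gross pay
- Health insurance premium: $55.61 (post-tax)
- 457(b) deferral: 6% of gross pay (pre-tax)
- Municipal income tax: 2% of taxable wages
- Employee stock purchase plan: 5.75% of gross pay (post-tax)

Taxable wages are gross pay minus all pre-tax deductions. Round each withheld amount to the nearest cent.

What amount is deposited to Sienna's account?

$642.25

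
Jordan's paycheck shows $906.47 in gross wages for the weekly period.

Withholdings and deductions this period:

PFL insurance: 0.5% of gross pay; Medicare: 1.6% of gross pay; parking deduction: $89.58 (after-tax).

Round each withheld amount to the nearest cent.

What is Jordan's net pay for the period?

$797.86

PFL insurance: $906.47 × 0.005 = $4.53
Medicare: $906.47 × 0.016 = $14.50
Parking deduction: $89.58
Total deductions = $4.53 + $14.50 + $89.58 = $108.61
Net pay = $906.47 − $108.61 = $797.86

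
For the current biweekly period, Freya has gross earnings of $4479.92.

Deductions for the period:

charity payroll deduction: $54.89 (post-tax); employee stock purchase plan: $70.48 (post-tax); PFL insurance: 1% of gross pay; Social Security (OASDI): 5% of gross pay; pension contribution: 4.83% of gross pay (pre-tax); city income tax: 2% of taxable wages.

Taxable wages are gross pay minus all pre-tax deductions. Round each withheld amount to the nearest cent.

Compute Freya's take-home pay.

Pension contribution: $4479.92 × 0.0483 = $216.38
Taxable wages = $4479.92 − $216.38 = $4263.54
City income tax: $4263.54 × 0.02 = $85.27
PFL insurance: $4479.92 × 0.01 = $44.80
Social Security (OASDI): $4479.92 × 0.05 = $224.00
Charity payroll deduction: $54.89
Employee stock purchase plan: $70.48
Total deductions = $216.38 + $85.27 + $44.80 + $224.00 + $54.89 + $70.48 = $695.82
Net pay = $4479.92 − $695.82 = $3784.10

$3784.10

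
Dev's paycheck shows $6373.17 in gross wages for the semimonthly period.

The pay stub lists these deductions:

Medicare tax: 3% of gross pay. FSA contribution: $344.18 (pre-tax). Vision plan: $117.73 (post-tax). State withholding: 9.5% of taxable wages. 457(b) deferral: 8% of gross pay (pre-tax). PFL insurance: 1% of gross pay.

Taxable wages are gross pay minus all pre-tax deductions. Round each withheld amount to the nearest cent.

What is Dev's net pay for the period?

$4622.16

457(b) deferral: $6373.17 × 0.08 = $509.85
FSA contribution: $344.18
Pre-tax total = $509.85 + $344.18 = $854.03
Taxable wages = $6373.17 − $854.03 = $5519.14
State withholding: $5519.14 × 0.095 = $524.32
PFL insurance: $6373.17 × 0.01 = $63.73
Medicare tax: $6373.17 × 0.03 = $191.20
Vision plan: $117.73
Total deductions = $509.85 + $344.18 + $524.32 + $63.73 + $191.20 + $117.73 = $1751.01
Net pay = $6373.17 − $1751.01 = $4622.16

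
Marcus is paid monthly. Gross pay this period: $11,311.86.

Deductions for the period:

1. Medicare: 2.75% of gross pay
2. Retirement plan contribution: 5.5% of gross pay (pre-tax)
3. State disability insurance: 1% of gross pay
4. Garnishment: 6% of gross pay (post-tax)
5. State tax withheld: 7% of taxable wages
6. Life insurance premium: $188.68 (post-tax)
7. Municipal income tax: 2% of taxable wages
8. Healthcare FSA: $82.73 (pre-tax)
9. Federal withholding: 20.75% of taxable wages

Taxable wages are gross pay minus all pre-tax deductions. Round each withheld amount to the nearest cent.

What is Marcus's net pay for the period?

Retirement plan contribution: $11,311.86 × 0.055 = $622.15
Healthcare FSA: $82.73
Pre-tax total = $622.15 + $82.73 = $704.88
Taxable wages = $11,311.86 − $704.88 = $10,606.98
Federal withholding: $10,606.98 × 0.2075 = $2,200.95
Municipal income tax: $10,606.98 × 0.02 = $212.14
State tax withheld: $10,606.98 × 0.07 = $742.49
State disability insurance: $11,311.86 × 0.01 = $113.12
Medicare: $11,311.86 × 0.0275 = $311.08
Garnishment: $11,311.86 × 0.06 = $678.71
Life insurance premium: $188.68
Total deductions = $622.15 + $82.73 + $2,200.95 + $212.14 + $742.49 + $113.12 + $311.08 + $678.71 + $188.68 = $5,152.05
Net pay = $11,311.86 − $5,152.05 = $6,159.81

$6,159.81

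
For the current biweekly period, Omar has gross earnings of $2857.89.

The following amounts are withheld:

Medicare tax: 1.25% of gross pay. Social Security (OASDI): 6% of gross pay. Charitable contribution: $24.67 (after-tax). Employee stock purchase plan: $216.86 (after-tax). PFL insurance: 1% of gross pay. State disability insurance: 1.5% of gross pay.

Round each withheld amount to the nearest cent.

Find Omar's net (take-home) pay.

State disability insurance: $2857.89 × 0.015 = $42.87
PFL insurance: $2857.89 × 0.01 = $28.58
Medicare tax: $2857.89 × 0.0125 = $35.72
Social Security (OASDI): $2857.89 × 0.06 = $171.47
Charitable contribution: $24.67
Employee stock purchase plan: $216.86
Total deductions = $42.87 + $28.58 + $35.72 + $171.47 + $24.67 + $216.86 = $520.17
Net pay = $2857.89 − $520.17 = $2337.72

$2337.72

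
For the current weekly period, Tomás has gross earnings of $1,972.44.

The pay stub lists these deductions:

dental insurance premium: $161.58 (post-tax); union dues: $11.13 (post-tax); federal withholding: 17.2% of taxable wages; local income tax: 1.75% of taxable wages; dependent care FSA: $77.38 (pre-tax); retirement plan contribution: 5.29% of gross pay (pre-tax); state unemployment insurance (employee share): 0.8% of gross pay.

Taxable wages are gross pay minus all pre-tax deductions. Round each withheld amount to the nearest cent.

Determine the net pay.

Dependent care FSA: $77.38
Retirement plan contribution: $1,972.44 × 0.0529 = $104.34
Pre-tax total = $77.38 + $104.34 = $181.72
Taxable wages = $1,972.44 − $181.72 = $1,790.72
Federal withholding: $1,790.72 × 0.172 = $308.00
Local income tax: $1,790.72 × 0.0175 = $31.34
State unemployment insurance (employee share): $1,972.44 × 0.008 = $15.78
Union dues: $11.13
Dental insurance premium: $161.58
Total deductions = $77.38 + $104.34 + $308.00 + $31.34 + $15.78 + $11.13 + $161.58 = $709.55
Net pay = $1,972.44 − $709.55 = $1,262.89

$1,262.89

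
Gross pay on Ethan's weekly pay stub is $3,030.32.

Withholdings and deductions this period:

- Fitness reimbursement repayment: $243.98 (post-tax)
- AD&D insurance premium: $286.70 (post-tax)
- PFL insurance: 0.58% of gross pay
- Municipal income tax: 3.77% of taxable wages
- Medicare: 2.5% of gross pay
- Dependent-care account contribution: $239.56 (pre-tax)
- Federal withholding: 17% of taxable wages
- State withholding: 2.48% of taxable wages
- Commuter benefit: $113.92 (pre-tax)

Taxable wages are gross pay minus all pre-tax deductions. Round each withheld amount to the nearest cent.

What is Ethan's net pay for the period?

Dependent-care account contribution: $239.56
Commuter benefit: $113.92
Pre-tax total = $239.56 + $113.92 = $353.48
Taxable wages = $3,030.32 − $353.48 = $2,676.84
Federal withholding: $2,676.84 × 0.17 = $455.06
State withholding: $2,676.84 × 0.0248 = $66.39
Municipal income tax: $2,676.84 × 0.0377 = $100.92
Medicare: $3,030.32 × 0.025 = $75.76
PFL insurance: $3,030.32 × 0.0058 = $17.58
AD&D insurance premium: $286.70
Fitness reimbursement repayment: $243.98
Total deductions = $239.56 + $113.92 + $455.06 + $66.39 + $100.92 + $75.76 + $17.58 + $286.70 + $243.98 = $1,599.87
Net pay = $3,030.32 − $1,599.87 = $1,430.45

$1,430.45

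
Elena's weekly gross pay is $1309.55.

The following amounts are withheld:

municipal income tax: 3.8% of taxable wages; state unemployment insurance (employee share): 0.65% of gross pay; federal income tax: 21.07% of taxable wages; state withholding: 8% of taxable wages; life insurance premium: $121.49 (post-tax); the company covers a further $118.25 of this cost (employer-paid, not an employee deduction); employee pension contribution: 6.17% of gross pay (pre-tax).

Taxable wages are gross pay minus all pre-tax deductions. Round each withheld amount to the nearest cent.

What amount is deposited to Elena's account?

Employee pension contribution: $1309.55 × 0.0617 = $80.80
Taxable wages = $1309.55 − $80.80 = $1228.75
State withholding: $1228.75 × 0.08 = $98.30
Federal income tax: $1228.75 × 0.2107 = $258.90
Municipal income tax: $1228.75 × 0.038 = $46.69
State unemployment insurance (employee share): $1309.55 × 0.0065 = $8.51
Life insurance premium: $121.49
(Employer's $118.25 toward life insurance premium is not withheld from the employee.)
Total deductions = $80.80 + $98.30 + $258.90 + $46.69 + $8.51 + $121.49 = $614.69
Net pay = $1309.55 − $614.69 = $694.86

$694.86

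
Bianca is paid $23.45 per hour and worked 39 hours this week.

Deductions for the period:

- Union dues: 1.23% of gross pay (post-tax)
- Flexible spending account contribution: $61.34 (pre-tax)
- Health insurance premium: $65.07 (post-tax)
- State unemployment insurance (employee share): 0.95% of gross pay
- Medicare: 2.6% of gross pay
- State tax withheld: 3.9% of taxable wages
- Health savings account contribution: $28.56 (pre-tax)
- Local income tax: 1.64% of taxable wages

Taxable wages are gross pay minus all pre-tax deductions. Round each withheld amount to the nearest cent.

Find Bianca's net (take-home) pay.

$670.18

Gross pay: 39 × $23.45 = $914.55
Flexible spending account contribution: $61.34
Health savings account contribution: $28.56
Pre-tax total = $61.34 + $28.56 = $89.90
Taxable wages = $914.55 − $89.90 = $824.65
State tax withheld: $824.65 × 0.039 = $32.16
Local income tax: $824.65 × 0.0164 = $13.52
Medicare: $914.55 × 0.026 = $23.78
State unemployment insurance (employee share): $914.55 × 0.0095 = $8.69
Union dues: $914.55 × 0.0123 = $11.25
Health insurance premium: $65.07
Total deductions = $61.34 + $28.56 + $32.16 + $13.52 + $23.78 + $8.69 + $11.25 + $65.07 = $244.37
Net pay = $914.55 − $244.37 = $670.18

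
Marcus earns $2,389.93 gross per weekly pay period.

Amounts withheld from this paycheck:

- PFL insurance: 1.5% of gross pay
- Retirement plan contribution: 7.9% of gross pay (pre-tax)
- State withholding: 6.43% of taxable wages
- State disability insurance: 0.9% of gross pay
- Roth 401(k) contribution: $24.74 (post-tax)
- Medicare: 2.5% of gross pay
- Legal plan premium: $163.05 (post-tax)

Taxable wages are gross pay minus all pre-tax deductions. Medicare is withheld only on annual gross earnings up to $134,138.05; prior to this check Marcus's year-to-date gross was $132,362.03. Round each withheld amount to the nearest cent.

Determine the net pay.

$1,770.05

Retirement plan contribution: $2,389.93 × 0.079 = $188.80
Taxable wages = $2,389.93 − $188.80 = $2,201.13
State withholding: $2,201.13 × 0.0643 = $141.53
State disability insurance: $2,389.93 × 0.009 = $21.51
PFL insurance: $2,389.93 × 0.015 = $35.85
Medicare: only $134,138.05 − $132,362.03 = $1,776.02 of this check is subject → $1,776.02 × 0.025 = $44.40
Roth 401(k) contribution: $24.74
Legal plan premium: $163.05
Total deductions = $188.80 + $141.53 + $21.51 + $35.85 + $44.40 + $24.74 + $163.05 = $619.88
Net pay = $2,389.93 − $619.88 = $1,770.05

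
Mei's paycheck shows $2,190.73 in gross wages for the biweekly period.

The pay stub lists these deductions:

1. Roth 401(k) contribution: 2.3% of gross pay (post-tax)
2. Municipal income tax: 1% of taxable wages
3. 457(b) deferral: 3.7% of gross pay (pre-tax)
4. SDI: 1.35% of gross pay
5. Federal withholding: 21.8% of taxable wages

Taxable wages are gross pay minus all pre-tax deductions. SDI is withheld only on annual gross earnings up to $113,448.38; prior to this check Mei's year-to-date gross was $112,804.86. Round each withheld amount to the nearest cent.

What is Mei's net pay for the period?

$1,569.58

457(b) deferral: $2,190.73 × 0.037 = $81.06
Taxable wages = $2,190.73 − $81.06 = $2,109.67
Federal withholding: $2,109.67 × 0.218 = $459.91
Municipal income tax: $2,109.67 × 0.01 = $21.10
SDI: only $113,448.38 − $112,804.86 = $643.52 of this check is subject → $643.52 × 0.0135 = $8.69
Roth 401(k) contribution: $2,190.73 × 0.023 = $50.39
Total deductions = $81.06 + $459.91 + $21.10 + $8.69 + $50.39 = $621.15
Net pay = $2,190.73 − $621.15 = $1,569.58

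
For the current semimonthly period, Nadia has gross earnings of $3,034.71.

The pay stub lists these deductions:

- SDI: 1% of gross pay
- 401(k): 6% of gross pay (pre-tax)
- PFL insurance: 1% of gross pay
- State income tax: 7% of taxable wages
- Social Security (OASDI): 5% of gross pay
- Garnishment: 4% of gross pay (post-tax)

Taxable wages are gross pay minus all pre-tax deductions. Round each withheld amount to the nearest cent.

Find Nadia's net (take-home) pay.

$2,319.12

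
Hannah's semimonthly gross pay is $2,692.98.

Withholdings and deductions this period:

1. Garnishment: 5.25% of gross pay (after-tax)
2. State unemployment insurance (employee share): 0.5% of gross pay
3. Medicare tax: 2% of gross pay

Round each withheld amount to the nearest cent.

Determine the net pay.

$2,484.28

State unemployment insurance (employee share): $2,692.98 × 0.005 = $13.46
Medicare tax: $2,692.98 × 0.02 = $53.86
Garnishment: $2,692.98 × 0.0525 = $141.38
Total deductions = $13.46 + $53.86 + $141.38 = $208.70
Net pay = $2,692.98 − $208.70 = $2,484.28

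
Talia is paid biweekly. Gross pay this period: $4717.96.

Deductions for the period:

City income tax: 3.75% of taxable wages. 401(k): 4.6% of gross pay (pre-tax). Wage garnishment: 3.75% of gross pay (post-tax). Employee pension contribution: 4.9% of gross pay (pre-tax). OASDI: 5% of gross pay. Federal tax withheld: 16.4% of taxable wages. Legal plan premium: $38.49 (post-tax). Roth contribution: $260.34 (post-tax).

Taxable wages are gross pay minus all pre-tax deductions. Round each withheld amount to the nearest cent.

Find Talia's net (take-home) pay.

401(k): $4717.96 × 0.046 = $217.03
Employee pension contribution: $4717.96 × 0.049 = $231.18
Pre-tax total = $217.03 + $231.18 = $448.21
Taxable wages = $4717.96 − $448.21 = $4269.75
Federal tax withheld: $4269.75 × 0.164 = $700.24
City income tax: $4269.75 × 0.0375 = $160.12
OASDI: $4717.96 × 0.05 = $235.90
Legal plan premium: $38.49
Roth contribution: $260.34
Wage garnishment: $4717.96 × 0.0375 = $176.92
Total deductions = $217.03 + $231.18 + $700.24 + $160.12 + $235.90 + $38.49 + $260.34 + $176.92 = $2020.22
Net pay = $4717.96 − $2020.22 = $2697.74

$2697.74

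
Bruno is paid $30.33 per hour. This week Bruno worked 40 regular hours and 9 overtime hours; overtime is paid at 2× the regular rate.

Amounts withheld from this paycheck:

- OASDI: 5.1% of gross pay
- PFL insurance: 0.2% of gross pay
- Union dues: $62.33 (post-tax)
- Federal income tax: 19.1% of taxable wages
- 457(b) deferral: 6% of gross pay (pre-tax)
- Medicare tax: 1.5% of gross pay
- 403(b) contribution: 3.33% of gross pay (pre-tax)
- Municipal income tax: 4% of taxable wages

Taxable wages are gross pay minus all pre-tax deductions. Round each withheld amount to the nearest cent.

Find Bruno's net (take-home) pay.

$1,044.60

Regular pay: 40 × $30.33 = $1,213.20
Overtime pay: 9 × $30.33 × 2 = $545.94
Gross pay = $1,213.20 + $545.94 = $1,759.14
457(b) deferral: $1,759.14 × 0.06 = $105.55
403(b) contribution: $1,759.14 × 0.0333 = $58.58
Pre-tax total = $105.55 + $58.58 = $164.13
Taxable wages = $1,759.14 − $164.13 = $1,595.01
Federal income tax: $1,595.01 × 0.191 = $304.65
Municipal income tax: $1,595.01 × 0.04 = $63.80
Medicare tax: $1,759.14 × 0.015 = $26.39
OASDI: $1,759.14 × 0.051 = $89.72
PFL insurance: $1,759.14 × 0.002 = $3.52
Union dues: $62.33
Total deductions = $105.55 + $58.58 + $304.65 + $63.80 + $26.39 + $89.72 + $3.52 + $62.33 = $714.54
Net pay = $1,759.14 − $714.54 = $1,044.60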